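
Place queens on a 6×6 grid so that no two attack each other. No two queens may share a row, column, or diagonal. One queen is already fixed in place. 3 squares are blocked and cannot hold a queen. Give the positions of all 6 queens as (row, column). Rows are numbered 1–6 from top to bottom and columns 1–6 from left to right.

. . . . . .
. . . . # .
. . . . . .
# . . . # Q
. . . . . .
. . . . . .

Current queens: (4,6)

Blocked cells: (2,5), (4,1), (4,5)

Row 1: attacked by (4,6)→{3,6}. Safe: 1, 2, 4, 5. Place at column 5.
Row 2: attacked by (1,5)→{4,5,6}; (4,6)→{4,6}. Blocked: 5. Safe: 1, 2, 3. Place at column 3.
Row 3: attacked by (1,5)→{3,5}; (2,3)→{2,3,4}; (4,6)→{5,6}. Safe: 1. Place at column 1.
Row 5: attacked by (1,5)→{1,5}; (2,3)→{3,6}; (3,1)→{1,3}; (4,6)→{5,6}. Safe: 2, 4. Place at column 4.
Row 6: attacked by (1,5)→{5}; (2,3)→{3}; (3,1)→{1,4}; (4,6)→{4,6}; (5,4)→{3,4,5}. Safe: 2. Place at column 2.
Columns [5, 3, 1, 6, 4, 2], r−c [-4, -1, 2, -2, 1, 4], r+c [6, 5, 4, 10, 9, 8] are all distinct, so no two queens attack.

(1,5) (2,3) (3,1) (4,6) (5,4) (6,2)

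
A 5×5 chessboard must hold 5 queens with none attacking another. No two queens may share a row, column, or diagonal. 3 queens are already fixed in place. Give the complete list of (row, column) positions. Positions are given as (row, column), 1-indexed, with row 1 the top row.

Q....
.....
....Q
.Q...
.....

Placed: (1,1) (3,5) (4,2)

Row 2: attacked by (1,1)→{1,2}; (3,5)→{4,5}; (4,2)→{2,4}. Safe: 3. Place at column 3.
Row 5: attacked by (1,1)→{1,5}; (2,3)→{3}; (3,5)→{3,5}; (4,2)→{1,2,3}. Safe: 4. Place at column 4.
Columns [1, 3, 5, 2, 4], r−c [0, -1, -2, 2, 1], r+c [2, 5, 8, 6, 9] are all distinct, so no two queens attack.

(1,1) (2,3) (3,5) (4,2) (5,4)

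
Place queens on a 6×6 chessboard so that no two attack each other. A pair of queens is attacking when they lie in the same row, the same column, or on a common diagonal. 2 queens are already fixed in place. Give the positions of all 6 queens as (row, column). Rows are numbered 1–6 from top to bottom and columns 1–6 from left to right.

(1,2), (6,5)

Row 2: attacked by (1,2)→{1,2,3}; (6,5)→{1,5}. Safe: 4, 6. Place at column 4.
Row 3: attacked by (1,2)→{2,4}; (2,4)→{3,4,5}; (6,5)→{2,5}. Safe: 1, 6. Place at column 6.
Row 4: attacked by (1,2)→{2,5}; (2,4)→{2,4,6}; (3,6)→{5,6}; (6,5)→{3,5}. Safe: 1. Place at column 1.
Row 5: attacked by (1,2)→{2,6}; (2,4)→{1,4}; (3,6)→{4,6}; (4,1)→{1,2}; (6,5)→{4,5,6}. Safe: 3. Place at column 3.
Columns [2, 4, 6, 1, 3, 5], r−c [-1, -2, -3, 3, 2, 1], r+c [3, 6, 9, 5, 8, 11] are all distinct, so no two queens attack.

(1,2) (2,4) (3,6) (4,1) (5,3) (6,5)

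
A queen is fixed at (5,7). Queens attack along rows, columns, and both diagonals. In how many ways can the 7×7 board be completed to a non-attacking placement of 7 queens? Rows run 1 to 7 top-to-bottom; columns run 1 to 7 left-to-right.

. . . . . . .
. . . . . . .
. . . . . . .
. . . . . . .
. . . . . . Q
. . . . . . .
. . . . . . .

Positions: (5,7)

Branch on row 1: col 1 → 1; col 2 → 2; col 4 → 0; col 5 → 1; col 6 → 2.
Sum: 1 + 2 + 0 + 1 + 2 = 6.

6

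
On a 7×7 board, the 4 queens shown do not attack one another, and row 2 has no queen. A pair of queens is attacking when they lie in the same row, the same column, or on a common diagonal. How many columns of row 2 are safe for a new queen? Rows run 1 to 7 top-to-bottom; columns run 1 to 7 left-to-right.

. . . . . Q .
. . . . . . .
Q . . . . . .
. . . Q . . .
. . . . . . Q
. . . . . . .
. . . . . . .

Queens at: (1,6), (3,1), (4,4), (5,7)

1

(1,6) attacks row 2 at column 6 and diagonals 5, 7.
(3,1) attacks row 2 at column 1 and diagonals 2.
(4,4) attacks row 2 at column 4 and diagonals 2, 6.
(5,7) attacks row 2 at column 7 and diagonals 4.
Attacked columns: {1, 2, 4, 5, 6, 7}. Safe: {3}.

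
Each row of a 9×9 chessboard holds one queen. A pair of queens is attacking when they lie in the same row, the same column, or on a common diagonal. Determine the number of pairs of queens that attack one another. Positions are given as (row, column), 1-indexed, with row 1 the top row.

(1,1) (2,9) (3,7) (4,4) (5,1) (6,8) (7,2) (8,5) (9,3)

2

Same column: (1,1)–(5,1) (column 1).
Same diagonal: (1,1)–(4,4) (|1−4| = |1−4| = 3).
Total attacking pairs: 2.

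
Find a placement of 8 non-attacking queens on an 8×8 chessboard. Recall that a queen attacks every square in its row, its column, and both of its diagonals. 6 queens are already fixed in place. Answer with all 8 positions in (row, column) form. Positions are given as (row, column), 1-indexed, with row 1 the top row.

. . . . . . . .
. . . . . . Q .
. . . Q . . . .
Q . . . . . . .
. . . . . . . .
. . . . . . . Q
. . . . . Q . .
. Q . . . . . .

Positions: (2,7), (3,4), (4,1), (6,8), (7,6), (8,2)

Row 1: attacked by (2,7)→{6,7,8}; (3,4)→{2,4,6}; (4,1)→{1,4}; (6,8)→{3,8}; (7,6)→{6}; (8,2)→{2}. Safe: 5. Place at column 5.
Row 5: attacked by (1,5)→{1,5}; (2,7)→{4,7}; (3,4)→{2,4,6}; (4,1)→{1,2}; (6,8)→{7,8}; (7,6)→{4,6,8}; (8,2)→{2,5}. Safe: 3. Place at column 3.
Columns [5, 7, 4, 1, 3, 8, 6, 2], r−c [-4, -5, -1, 3, 2, -2, 1, 6], r+c [6, 9, 7, 5, 8, 14, 13, 10] are all distinct, so no two queens attack.

(1,5) (2,7) (3,4) (4,1) (5,3) (6,8) (7,6) (8,2)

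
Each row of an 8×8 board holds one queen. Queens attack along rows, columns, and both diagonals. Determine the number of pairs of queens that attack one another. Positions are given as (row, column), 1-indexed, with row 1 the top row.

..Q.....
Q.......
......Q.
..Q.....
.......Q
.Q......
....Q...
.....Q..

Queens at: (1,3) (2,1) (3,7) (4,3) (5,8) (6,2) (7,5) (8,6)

3

Same column: (1,3)–(4,3) (column 3).
Same diagonal: (2,1)–(4,3) (|2−4| = |1−3| = 2); (7,5)–(8,6) (|7−8| = |5−6| = 1).
Total attacking pairs: 3.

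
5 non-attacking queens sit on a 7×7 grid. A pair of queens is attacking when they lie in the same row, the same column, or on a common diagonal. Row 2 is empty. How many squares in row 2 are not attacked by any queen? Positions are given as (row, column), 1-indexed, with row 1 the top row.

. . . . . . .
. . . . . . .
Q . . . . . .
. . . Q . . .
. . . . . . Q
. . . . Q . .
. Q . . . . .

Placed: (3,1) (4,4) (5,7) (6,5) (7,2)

(3,1) attacks row 2 at column 1 and diagonals 2.
(4,4) attacks row 2 at column 4 and diagonals 2, 6.
(5,7) attacks row 2 at column 7 and diagonals 4.
(6,5) attacks row 2 at column 5 and diagonals 1.
(7,2) attacks row 2 at column 2 and diagonals 7.
Attacked columns: {1, 2, 4, 5, 6, 7}. Safe: {3}.

1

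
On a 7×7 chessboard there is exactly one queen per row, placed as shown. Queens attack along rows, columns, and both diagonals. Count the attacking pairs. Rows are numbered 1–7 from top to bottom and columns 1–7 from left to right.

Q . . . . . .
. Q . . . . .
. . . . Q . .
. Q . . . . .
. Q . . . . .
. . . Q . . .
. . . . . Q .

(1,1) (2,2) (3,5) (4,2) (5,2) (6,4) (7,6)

5

Same column: (2,2)–(4,2) (column 2); (2,2)–(5,2) (column 2); (4,2)–(5,2) (column 2).
Same diagonal: (1,1)–(2,2) (|1−2| = |1−2| = 1); (4,2)–(6,4) (|4−6| = |2−4| = 2).
Total attacking pairs: 5.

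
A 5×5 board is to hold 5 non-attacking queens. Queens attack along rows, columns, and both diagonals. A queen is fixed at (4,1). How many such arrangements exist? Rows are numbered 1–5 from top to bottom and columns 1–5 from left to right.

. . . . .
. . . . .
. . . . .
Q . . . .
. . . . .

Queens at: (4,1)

Branch on row 1: col 2 → 1; col 3 → 0; col 5 → 1.
Sum: 1 + 0 + 1 = 2.

2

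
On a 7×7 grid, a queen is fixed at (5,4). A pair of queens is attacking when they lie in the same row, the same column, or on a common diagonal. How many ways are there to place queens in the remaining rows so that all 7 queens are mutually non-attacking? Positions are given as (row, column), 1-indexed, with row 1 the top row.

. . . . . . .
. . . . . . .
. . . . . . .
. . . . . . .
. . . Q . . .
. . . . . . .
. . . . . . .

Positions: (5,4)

Branch on row 1: col 1 → 0; col 2 → 1; col 3 → 1; col 5 → 1; col 6 → 1; col 7 → 0.
Sum: 0 + 1 + 1 + 1 + 1 + 0 = 4.

4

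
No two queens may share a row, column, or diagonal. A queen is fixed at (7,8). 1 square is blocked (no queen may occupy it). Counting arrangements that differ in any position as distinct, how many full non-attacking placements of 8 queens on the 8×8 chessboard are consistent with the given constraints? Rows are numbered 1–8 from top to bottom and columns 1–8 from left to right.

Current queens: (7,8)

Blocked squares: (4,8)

Branch on row 1: col 1 → 0; col 3 → 3; col 4 → 1; col 5 → 2; col 6 → 1; col 7 → 1.
Sum: 0 + 3 + 1 + 2 + 1 + 1 = 8.

8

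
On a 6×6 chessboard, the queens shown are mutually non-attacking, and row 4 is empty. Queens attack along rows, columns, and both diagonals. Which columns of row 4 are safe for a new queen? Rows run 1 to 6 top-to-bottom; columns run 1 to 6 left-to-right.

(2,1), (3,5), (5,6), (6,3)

columns 2

(2,1) attacks row 4 at column 1 and diagonals 3.
(3,5) attacks row 4 at column 5 and diagonals 4, 6.
(5,6) attacks row 4 at column 6 and diagonals 5.
(6,3) attacks row 4 at column 3 and diagonals 1, 5.
Attacked columns: {1, 3, 4, 5, 6}. Safe: {2}.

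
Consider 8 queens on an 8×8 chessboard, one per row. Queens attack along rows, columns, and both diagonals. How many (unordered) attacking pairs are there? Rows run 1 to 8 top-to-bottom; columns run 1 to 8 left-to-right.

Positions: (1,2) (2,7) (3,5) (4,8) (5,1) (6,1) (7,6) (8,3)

2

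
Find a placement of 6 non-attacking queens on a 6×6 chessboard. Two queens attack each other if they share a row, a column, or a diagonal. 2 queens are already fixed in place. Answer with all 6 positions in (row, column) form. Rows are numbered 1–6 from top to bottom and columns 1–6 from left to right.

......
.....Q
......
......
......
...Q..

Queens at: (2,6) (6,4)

(1,3) (2,6) (3,2) (4,5) (5,1) (6,4)

Row 1: attacked by (2,6)→{5,6}; (6,4)→{4}. Safe: 1, 2, 3. Place at column 3.
Row 3: attacked by (1,3)→{1,3,5}; (2,6)→{5,6}; (6,4)→{1,4}. Safe: 2. Place at column 2.
Row 4: attacked by (1,3)→{3,6}; (2,6)→{4,6}; (3,2)→{1,2,3}; (6,4)→{2,4,6}. Safe: 5. Place at column 5.
Row 5: attacked by (1,3)→{3}; (2,6)→{3,6}; (3,2)→{2,4}; (4,5)→{4,5,6}; (6,4)→{3,4,5}. Safe: 1. Place at column 1.
Columns [3, 6, 2, 5, 1, 4], r−c [-2, -4, 1, -1, 4, 2], r+c [4, 8, 5, 9, 6, 10] are all distinct, so no two queens attack.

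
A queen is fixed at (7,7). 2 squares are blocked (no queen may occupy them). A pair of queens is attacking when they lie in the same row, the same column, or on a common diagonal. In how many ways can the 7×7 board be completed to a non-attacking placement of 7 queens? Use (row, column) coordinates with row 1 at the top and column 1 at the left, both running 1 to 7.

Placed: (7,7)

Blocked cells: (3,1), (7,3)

3

Branch on row 1: col 2 → 1; col 3 → 1; col 4 → 1; col 5 → 0; col 6 → 0.
Sum: 1 + 1 + 1 + 0 + 0 = 3.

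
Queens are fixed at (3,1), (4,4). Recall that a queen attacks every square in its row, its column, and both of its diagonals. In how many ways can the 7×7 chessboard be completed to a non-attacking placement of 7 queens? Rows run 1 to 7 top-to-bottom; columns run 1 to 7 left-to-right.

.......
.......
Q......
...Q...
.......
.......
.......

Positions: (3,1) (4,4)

Branch on row 1: col 2 → 1; col 5 → 0; col 6 → 1.
Sum: 1 + 0 + 1 = 2.

2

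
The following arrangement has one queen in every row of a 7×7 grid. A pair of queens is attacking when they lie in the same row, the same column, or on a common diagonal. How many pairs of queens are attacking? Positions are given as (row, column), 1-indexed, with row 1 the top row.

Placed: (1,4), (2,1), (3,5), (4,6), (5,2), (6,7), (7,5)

Same column: (3,5)–(7,5) (column 5).
Same diagonal: (3,5)–(4,6) (|3−4| = |5−6| = 1).
Total attacking pairs: 2.

2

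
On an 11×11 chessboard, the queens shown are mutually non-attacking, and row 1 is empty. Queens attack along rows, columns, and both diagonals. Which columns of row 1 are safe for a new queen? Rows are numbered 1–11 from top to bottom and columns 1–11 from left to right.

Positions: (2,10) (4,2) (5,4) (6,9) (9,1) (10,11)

columns 3, 6, 7

(2,10) attacks row 1 at column 10 and diagonals 9, 11.
(4,2) attacks row 1 at column 2 and diagonals 5.
(5,4) attacks row 1 at column 4 and diagonals 8.
(6,9) attacks row 1 at column 9 and diagonals 4.
(9,1) attacks row 1 at column 1 and diagonals 9.
(10,11) attacks row 1 at column 11 and diagonals 2.
Attacked columns: {1, 2, 4, 5, 8, 9, 10, 11}. Safe: {3, 6, 7}.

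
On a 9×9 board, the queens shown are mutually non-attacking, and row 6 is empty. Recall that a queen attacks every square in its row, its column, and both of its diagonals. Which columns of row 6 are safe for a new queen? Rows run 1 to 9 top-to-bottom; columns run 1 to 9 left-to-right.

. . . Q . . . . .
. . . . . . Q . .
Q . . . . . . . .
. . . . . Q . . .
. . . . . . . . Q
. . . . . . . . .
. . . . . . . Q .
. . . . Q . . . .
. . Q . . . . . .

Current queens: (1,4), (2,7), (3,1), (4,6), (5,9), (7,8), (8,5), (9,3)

(1,4) attacks row 6 at column 4 and diagonals 9.
(2,7) attacks row 6 at column 7 and diagonals 3.
(3,1) attacks row 6 at column 1 and diagonals 4.
(4,6) attacks row 6 at column 6 and diagonals 4, 8.
(5,9) attacks row 6 at column 9 and diagonals 8.
(7,8) attacks row 6 at column 8 and diagonals 7, 9.
(8,5) attacks row 6 at column 5 and diagonals 3, 7.
(9,3) attacks row 6 at column 3 and diagonals 6.
Attacked columns: {1, 3, 4, 5, 6, 7, 8, 9}. Safe: {2}.

columns 2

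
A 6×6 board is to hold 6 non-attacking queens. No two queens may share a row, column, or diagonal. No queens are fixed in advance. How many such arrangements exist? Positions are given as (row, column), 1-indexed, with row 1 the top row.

Branch on row 1: col 1 → 0; col 2 → 1; col 3 → 1; col 4 → 1; col 5 → 1; col 6 → 0.
Sum: 0 + 1 + 1 + 1 + 1 + 0 = 4.
(This is the classic 6-queens count.)

4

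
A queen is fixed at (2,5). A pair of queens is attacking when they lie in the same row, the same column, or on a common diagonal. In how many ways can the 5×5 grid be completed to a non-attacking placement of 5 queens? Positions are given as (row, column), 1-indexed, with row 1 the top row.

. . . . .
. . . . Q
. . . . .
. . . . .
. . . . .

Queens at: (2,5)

2

Branch on row 1: col 1 → 0; col 2 → 1; col 3 → 1.
Sum: 0 + 1 + 1 = 2.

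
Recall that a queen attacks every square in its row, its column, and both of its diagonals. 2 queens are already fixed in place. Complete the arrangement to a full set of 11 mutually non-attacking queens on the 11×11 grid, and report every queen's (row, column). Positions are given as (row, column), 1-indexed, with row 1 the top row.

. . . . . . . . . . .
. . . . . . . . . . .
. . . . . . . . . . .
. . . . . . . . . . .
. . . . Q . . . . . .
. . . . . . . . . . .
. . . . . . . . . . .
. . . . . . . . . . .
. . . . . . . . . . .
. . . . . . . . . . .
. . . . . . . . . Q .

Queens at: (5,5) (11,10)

(1,8) (2,4) (3,1) (4,7) (5,5) (6,2) (7,11) (8,9) (9,6) (10,3) (11,10)

Row 1: attacked by (5,5)→{1,5,9}; (11,10)→{10}. Safe: 2, 3, 4, 6, 7, 8, 11. Place at column 8.
Row 2: attacked by (1,8)→{7,8,9}; (5,5)→{2,5,8}; (11,10)→{1,10}. Safe: 3, 4, 6, 11. Place at column 4.
Row 3: attacked by (1,8)→{6,8,10}; (2,4)→{3,4,5}; (5,5)→{3,5,7}; (11,10)→{2,10}. Safe: 1, 9, 11. Place at column 1.
Row 4: attacked by (1,8)→{5,8,11}; (2,4)→{2,4,6}; (3,1)→{1,2}; (5,5)→{4,5,6}; (11,10)→{3,10}. Safe: 7, 9. Place at column 7.
Row 6: attacked by (1,8)→{3,8}; (2,4)→{4,8}; (3,1)→{1,4}; (4,7)→{5,7,9}; (5,5)→{4,5,6}; (11,10)→{5,10}. Safe: 2, 11. Place at column 2.
Row 7: attacked by (1,8)→{2,8}; (2,4)→{4,9}; (3,1)→{1,5}; (4,7)→{4,7,10}; (5,5)→{3,5,7}; (6,2)→{1,2,3}; (11,10)→{6,10}. Safe: 11. Place at column 11.
Row 8: attacked by (1,8)→{1,8}; (2,4)→{4,10}; (3,1)→{1,6}; (4,7)→{3,7,11}; (5,5)→{2,5,8}; (6,2)→{2,4}; (7,11)→{10,11}; (11,10)→{7,10}. Safe: 9. Place at column 9.
Row 9: attacked by (1,8)→{8}; (2,4)→{4,11}; (3,1)→{1,7}; (4,7)→{2,7}; (5,5)→{1,5,9}; (6,2)→{2,5}; (7,11)→{9,11}; (8,9)→{8,9,10}; (11,10)→{8,10}. Safe: 3, 6. Place at column 6.
Row 10: attacked by (1,8)→{8}; (2,4)→{4}; (3,1)→{1,8}; (4,7)→{1,7}; (5,5)→{5,10}; (6,2)→{2,6}; (7,11)→{8,11}; (8,9)→{7,9,11}; (9,6)→{5,6,7}; (11,10)→{9,10,11}. Safe: 3. Place at column 3.
Columns [8, 4, 1, 7, 5, 2, 11, 9, 6, 3, 10], r−c [-7, -2, 2, -3, 0, 4, -4, -1, 3, 7, 1], r+c [9, 6, 4, 11, 10, 8, 18, 17, 15, 13, 21] are all distinct, so no two queens attack.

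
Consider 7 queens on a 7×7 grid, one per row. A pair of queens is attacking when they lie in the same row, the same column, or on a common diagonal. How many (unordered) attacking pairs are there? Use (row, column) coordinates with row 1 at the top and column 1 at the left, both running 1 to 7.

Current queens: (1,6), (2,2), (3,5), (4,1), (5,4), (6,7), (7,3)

All columns are distinct and no two queens satisfy |Δrow| = |Δcol|, so no pair attacks.

0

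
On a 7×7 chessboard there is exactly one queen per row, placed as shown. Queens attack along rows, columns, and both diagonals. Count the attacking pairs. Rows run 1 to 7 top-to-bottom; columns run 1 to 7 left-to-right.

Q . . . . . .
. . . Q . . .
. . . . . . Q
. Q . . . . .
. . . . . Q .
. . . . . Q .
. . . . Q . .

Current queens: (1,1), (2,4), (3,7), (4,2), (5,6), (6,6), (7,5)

Same column: (5,6)–(6,6) (column 6).
Same diagonal: (1,1)–(6,6) (|1−6| = |1−6| = 5); (2,4)–(4,2) (|2−4| = |4−2| = 2); (4,2)–(7,5) (|4−7| = |2−5| = 3); (6,6)–(7,5) (|6−7| = |6−5| = 1).
Total attacking pairs: 5.

5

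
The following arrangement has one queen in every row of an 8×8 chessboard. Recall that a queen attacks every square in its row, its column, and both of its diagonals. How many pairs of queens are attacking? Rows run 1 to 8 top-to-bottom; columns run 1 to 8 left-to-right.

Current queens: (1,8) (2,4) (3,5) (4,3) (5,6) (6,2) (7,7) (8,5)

3

Same column: (3,5)–(8,5) (column 5).
Same diagonal: (2,4)–(3,5) (|2−3| = |4−5| = 1); (3,5)–(6,2) (|3−6| = |5−2| = 3).
Total attacking pairs: 3.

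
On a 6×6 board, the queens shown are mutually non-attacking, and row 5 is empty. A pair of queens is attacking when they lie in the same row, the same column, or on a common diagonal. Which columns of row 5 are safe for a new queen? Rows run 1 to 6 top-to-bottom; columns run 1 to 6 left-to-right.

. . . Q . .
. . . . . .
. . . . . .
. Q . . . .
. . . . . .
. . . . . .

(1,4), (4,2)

columns 5, 6

(1,4) attacks row 5 at column 4.
(4,2) attacks row 5 at column 2 and diagonals 1, 3.
Attacked columns: {1, 2, 3, 4}. Safe: {5, 6}.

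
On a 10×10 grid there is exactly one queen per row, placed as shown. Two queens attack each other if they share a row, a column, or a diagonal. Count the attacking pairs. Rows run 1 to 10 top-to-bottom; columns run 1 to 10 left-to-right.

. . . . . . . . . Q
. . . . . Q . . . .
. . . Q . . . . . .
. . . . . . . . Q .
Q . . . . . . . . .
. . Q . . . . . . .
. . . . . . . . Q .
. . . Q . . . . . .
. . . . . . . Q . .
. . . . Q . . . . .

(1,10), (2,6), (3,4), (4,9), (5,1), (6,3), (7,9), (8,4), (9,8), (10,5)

Same column: (3,4)–(8,4) (column 4); (4,9)–(7,9) (column 9).
Same diagonal: (5,1)–(8,4) (|5−8| = |1−4| = 3).
Total attacking pairs: 3.

3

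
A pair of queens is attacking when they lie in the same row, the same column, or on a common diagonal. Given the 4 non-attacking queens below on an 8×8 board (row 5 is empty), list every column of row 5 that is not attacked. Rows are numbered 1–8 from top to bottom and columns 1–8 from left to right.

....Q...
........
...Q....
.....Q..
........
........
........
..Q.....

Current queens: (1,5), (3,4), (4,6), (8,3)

columns 8

(1,5) attacks row 5 at column 5 and diagonals 1.
(3,4) attacks row 5 at column 4 and diagonals 2, 6.
(4,6) attacks row 5 at column 6 and diagonals 5, 7.
(8,3) attacks row 5 at column 3 and diagonals 6.
Attacked columns: {1, 2, 3, 4, 5, 6, 7}. Safe: {8}.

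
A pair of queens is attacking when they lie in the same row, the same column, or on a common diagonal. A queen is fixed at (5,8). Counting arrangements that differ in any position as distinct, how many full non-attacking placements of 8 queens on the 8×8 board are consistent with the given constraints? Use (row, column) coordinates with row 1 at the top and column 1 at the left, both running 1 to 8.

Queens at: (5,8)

18

Branch on row 1: col 1 → 1; col 2 → 1; col 3 → 4; col 5 → 5; col 6 → 4; col 7 → 3.
Sum: 1 + 1 + 4 + 5 + 4 + 3 = 18.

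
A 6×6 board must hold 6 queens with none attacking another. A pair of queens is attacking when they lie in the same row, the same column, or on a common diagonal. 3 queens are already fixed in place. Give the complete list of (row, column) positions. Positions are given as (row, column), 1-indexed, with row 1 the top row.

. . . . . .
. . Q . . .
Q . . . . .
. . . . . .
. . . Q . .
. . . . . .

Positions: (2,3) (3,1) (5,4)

Row 1: attacked by (2,3)→{2,3,4}; (3,1)→{1,3}; (5,4)→{4}. Safe: 5, 6. Place at column 5.
Row 4: attacked by (1,5)→{2,5}; (2,3)→{1,3,5}; (3,1)→{1,2}; (5,4)→{3,4,5}. Safe: 6. Place at column 6.
Row 6: attacked by (1,5)→{5}; (2,3)→{3}; (3,1)→{1,4}; (4,6)→{4,6}; (5,4)→{3,4,5}. Safe: 2. Place at column 2.
Columns [5, 3, 1, 6, 4, 2], r−c [-4, -1, 2, -2, 1, 4], r+c [6, 5, 4, 10, 9, 8] are all distinct, so no two queens attack.

(1,5) (2,3) (3,1) (4,6) (5,4) (6,2)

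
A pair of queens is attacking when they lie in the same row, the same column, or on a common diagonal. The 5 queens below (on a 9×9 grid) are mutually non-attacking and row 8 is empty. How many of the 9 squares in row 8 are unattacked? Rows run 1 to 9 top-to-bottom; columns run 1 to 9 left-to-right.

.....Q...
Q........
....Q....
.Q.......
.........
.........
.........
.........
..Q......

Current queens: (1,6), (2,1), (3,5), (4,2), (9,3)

2

(1,6) attacks row 8 at column 6.
(2,1) attacks row 8 at column 1 and diagonals 7.
(3,5) attacks row 8 at column 5.
(4,2) attacks row 8 at column 2 and diagonals 6.
(9,3) attacks row 8 at column 3 and diagonals 2, 4.
Attacked columns: {1, 2, 3, 4, 5, 6, 7}. Safe: {8, 9}.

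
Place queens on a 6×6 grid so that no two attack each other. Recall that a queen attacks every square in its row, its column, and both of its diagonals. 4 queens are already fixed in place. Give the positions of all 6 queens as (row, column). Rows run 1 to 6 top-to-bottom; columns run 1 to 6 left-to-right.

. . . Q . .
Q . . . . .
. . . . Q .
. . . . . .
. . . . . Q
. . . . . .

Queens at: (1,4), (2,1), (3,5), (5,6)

(1,4) (2,1) (3,5) (4,2) (5,6) (6,3)

Row 4: attacked by (1,4)→{1,4}; (2,1)→{1,3}; (3,5)→{4,5,6}; (5,6)→{5,6}. Safe: 2. Place at column 2.
Row 6: attacked by (1,4)→{4}; (2,1)→{1,5}; (3,5)→{2,5}; (4,2)→{2,4}; (5,6)→{5,6}. Safe: 3. Place at column 3.
Columns [4, 1, 5, 2, 6, 3], r−c [-3, 1, -2, 2, -1, 3], r+c [5, 3, 8, 6, 11, 9] are all distinct, so no two queens attack.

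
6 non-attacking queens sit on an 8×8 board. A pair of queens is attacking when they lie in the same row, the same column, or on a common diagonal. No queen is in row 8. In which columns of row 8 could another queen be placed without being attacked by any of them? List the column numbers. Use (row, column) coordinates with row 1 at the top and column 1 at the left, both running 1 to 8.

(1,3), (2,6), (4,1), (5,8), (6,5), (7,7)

(1,3) attacks row 8 at column 3.
(2,6) attacks row 8 at column 6.
(4,1) attacks row 8 at column 1 and diagonals 5.
(5,8) attacks row 8 at column 8 and diagonals 5.
(6,5) attacks row 8 at column 5 and diagonals 3, 7.
(7,7) attacks row 8 at column 7 and diagonals 6, 8.
Attacked columns: {1, 3, 5, 6, 7, 8}. Safe: {2, 4}.

columns 2, 4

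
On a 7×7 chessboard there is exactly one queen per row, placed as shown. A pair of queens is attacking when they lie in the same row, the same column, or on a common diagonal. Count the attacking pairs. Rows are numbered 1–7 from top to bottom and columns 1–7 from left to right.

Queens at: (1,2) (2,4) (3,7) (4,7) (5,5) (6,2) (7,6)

Same column: (1,2)–(6,2) (column 2); (3,7)–(4,7) (column 7).
Same diagonal: (3,7)–(5,5) (|3−5| = |7−5| = 2).
Total attacking pairs: 3.

3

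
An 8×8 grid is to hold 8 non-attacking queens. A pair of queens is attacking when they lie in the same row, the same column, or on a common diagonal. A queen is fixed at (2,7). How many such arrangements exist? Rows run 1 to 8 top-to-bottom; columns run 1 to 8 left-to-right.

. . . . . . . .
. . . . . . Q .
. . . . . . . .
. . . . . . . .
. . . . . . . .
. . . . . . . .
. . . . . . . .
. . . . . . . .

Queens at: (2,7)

16

Branch on row 1: col 1 → 2; col 2 → 2; col 3 → 2; col 4 → 4; col 5 → 6.
Sum: 2 + 2 + 2 + 4 + 6 = 16.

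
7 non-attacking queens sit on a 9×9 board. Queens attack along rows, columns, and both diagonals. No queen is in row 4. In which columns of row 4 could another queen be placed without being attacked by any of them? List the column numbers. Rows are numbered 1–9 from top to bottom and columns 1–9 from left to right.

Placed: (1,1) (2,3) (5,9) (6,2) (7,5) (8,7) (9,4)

columns 6

(1,1) attacks row 4 at column 1 and diagonals 4.
(2,3) attacks row 4 at column 3 and diagonals 1, 5.
(5,9) attacks row 4 at column 9 and diagonals 8.
(6,2) attacks row 4 at column 2 and diagonals 4.
(7,5) attacks row 4 at column 5 and diagonals 2, 8.
(8,7) attacks row 4 at column 7 and diagonals 3.
(9,4) attacks row 4 at column 4 and diagonals 9.
Attacked columns: {1, 2, 3, 4, 5, 7, 8, 9}. Safe: {6}.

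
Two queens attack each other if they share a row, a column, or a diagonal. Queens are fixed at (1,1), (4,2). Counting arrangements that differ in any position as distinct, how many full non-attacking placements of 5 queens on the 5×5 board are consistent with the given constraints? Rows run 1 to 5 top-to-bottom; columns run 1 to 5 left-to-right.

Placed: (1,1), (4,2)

1

Branch on row 2: col 3 → 1; col 5 → 0.
Sum: 1 + 0 = 1.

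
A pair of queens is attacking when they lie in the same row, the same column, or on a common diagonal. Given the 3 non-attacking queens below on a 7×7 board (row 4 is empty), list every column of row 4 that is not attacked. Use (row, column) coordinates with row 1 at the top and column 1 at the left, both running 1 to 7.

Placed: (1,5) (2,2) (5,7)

(1,5) attacks row 4 at column 5 and diagonals 2.
(2,2) attacks row 4 at column 2 and diagonals 4.
(5,7) attacks row 4 at column 7 and diagonals 6.
Attacked columns: {2, 4, 5, 6, 7}. Safe: {1, 3}.

columns 1, 3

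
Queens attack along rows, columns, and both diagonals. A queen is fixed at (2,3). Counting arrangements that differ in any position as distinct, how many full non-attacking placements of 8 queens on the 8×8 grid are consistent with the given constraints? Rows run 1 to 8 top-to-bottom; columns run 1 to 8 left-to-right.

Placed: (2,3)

Branch on row 1: col 1 → 0; col 5 → 3; col 6 → 8; col 7 → 2; col 8 → 1.
Sum: 0 + 3 + 8 + 2 + 1 = 14.

14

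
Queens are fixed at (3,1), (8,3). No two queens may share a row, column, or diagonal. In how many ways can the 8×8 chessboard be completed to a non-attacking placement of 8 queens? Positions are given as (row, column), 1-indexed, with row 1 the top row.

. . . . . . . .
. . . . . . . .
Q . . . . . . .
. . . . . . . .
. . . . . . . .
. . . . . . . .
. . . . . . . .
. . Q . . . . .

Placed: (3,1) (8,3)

4

Branch on row 1: col 2 → 0; col 4 → 2; col 5 → 1; col 6 → 1; col 7 → 0; col 8 → 0.
Sum: 0 + 2 + 1 + 1 + 0 + 0 = 4.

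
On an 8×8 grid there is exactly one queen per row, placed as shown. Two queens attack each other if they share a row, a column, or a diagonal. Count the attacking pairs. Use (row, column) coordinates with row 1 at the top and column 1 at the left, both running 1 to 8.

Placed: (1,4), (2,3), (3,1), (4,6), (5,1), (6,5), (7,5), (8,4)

7

Same column: (1,4)–(8,4) (column 4); (3,1)–(5,1) (column 1); (6,5)–(7,5) (column 5).
Same diagonal: (1,4)–(2,3) (|1−2| = |4−3| = 1); (3,1)–(7,5) (|3−7| = |1−5| = 4); (5,1)–(8,4) (|5−8| = |1−4| = 3); (7,5)–(8,4) (|7−8| = |5−4| = 1).
Total attacking pairs: 7.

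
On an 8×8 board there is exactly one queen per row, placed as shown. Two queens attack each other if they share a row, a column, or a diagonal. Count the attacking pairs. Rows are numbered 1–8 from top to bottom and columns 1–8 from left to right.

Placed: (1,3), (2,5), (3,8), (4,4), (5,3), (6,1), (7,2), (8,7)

Same column: (1,3)–(5,3) (column 3).
Same diagonal: (2,5)–(6,1) (|2−6| = |5−1| = 4); (4,4)–(5,3) (|4−5| = |4−3| = 1); (6,1)–(7,2) (|6−7| = |1−2| = 1).
Total attacking pairs: 4.

4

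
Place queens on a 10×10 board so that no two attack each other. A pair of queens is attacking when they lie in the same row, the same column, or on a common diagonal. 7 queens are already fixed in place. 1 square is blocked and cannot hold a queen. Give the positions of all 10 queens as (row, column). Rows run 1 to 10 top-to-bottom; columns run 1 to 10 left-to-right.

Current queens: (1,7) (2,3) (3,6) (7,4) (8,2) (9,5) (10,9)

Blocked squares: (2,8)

(1,7) (2,3) (3,6) (4,8) (5,10) (6,1) (7,4) (8,2) (9,5) (10,9)

Row 4: attacked by (1,7)→{4,7,10}; (2,3)→{1,3,5}; (3,6)→{5,6,7}; (7,4)→{1,4,7}; (8,2)→{2,6}; (9,5)→{5,10}; (10,9)→{3,9}. Safe: 8. Place at column 8.
Row 5: attacked by (1,7)→{3,7}; (2,3)→{3,6}; (3,6)→{4,6,8}; (4,8)→{7,8,9}; (7,4)→{2,4,6}; (8,2)→{2,5}; (9,5)→{1,5,9}; (10,9)→{4,9}. Safe: 10. Place at column 10.
Row 6: attacked by (1,7)→{2,7}; (2,3)→{3,7}; (3,6)→{3,6,9}; (4,8)→{6,8,10}; (5,10)→{9,10}; (7,4)→{3,4,5}; (8,2)→{2,4}; (9,5)→{2,5,8}; (10,9)→{5,9}. Safe: 1. Place at column 1.
Columns [7, 3, 6, 8, 10, 1, 4, 2, 5, 9], r−c [-6, -1, -3, -4, -5, 5, 3, 6, 4, 1], r+c [8, 5, 9, 12, 15, 7, 11, 10, 14, 19] are all distinct, so no two queens attack.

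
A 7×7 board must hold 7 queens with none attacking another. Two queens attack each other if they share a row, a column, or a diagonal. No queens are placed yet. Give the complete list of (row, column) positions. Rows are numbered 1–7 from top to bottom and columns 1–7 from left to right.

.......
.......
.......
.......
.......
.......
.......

(1,1) (2,3) (3,5) (4,7) (5,2) (6,4) (7,6)

Row 1: Safe: 1, 2, 3, 4, 5, 6, 7. Place at column 1.
Row 2: attacked by (1,1)→{1,2}. Safe: 3, 4, 5, 6, 7. Place at column 3.
Row 3: attacked by (1,1)→{1,3}; (2,3)→{2,3,4}. Safe: 5, 6, 7. Place at column 5.
Row 4: attacked by (1,1)→{1,4}; (2,3)→{1,3,5}; (3,5)→{4,5,6}. Safe: 2, 7. Place at column 7.
Row 5: attacked by (1,1)→{1,5}; (2,3)→{3,6}; (3,5)→{3,5,7}; (4,7)→{6,7}. Safe: 2, 4. Place at column 2.
Row 6: attacked by (1,1)→{1,6}; (2,3)→{3,7}; (3,5)→{2,5}; (4,7)→{5,7}; (5,2)→{1,2,3}. Safe: 4. Place at column 4.
Row 7: attacked by (1,1)→{1,7}; (2,3)→{3}; (3,5)→{1,5}; (4,7)→{4,7}; (5,2)→{2,4}; (6,4)→{3,4,5}. Safe: 6. Place at column 6.
Columns [1, 3, 5, 7, 2, 4, 6], r−c [0, -1, -2, -3, 3, 2, 1], r+c [2, 5, 8, 11, 7, 10, 13] are all distinct, so no two queens attack.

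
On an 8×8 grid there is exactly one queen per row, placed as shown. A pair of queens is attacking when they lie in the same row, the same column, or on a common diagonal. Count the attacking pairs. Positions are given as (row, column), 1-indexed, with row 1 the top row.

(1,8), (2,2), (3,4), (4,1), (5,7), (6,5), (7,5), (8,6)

3

Same column: (6,5)–(7,5) (column 5).
Same diagonal: (5,7)–(7,5) (|5−7| = |7−5| = 2); (7,5)–(8,6) (|7−8| = |5−6| = 1).
Total attacking pairs: 3.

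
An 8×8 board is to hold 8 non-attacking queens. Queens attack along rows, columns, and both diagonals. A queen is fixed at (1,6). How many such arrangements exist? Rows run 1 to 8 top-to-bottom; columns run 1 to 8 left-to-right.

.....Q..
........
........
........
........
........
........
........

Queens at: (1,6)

Branch on row 2: col 1 → 1; col 2 → 2; col 3 → 8; col 4 → 4; col 8 → 1.
Sum: 1 + 2 + 8 + 4 + 1 = 16.

16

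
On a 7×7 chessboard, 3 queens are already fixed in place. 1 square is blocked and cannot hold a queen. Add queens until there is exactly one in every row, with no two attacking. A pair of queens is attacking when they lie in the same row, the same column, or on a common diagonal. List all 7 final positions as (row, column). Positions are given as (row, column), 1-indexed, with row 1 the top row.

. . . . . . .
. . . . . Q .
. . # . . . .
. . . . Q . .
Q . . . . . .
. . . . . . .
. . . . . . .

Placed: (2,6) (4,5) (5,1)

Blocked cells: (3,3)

(1,3) (2,6) (3,2) (4,5) (5,1) (6,4) (7,7)

Row 1: attacked by (2,6)→{5,6,7}; (4,5)→{2,5}; (5,1)→{1,5}. Safe: 3, 4. Place at column 3.
Row 3: attacked by (1,3)→{1,3,5}; (2,6)→{5,6,7}; (4,5)→{4,5,6}; (5,1)→{1,3}. Blocked: 3. Safe: 2. Place at column 2.
Row 6: attacked by (1,3)→{3}; (2,6)→{2,6}; (3,2)→{2,5}; (4,5)→{3,5,7}; (5,1)→{1,2}. Safe: 4. Place at column 4.
Row 7: attacked by (1,3)→{3}; (2,6)→{1,6}; (3,2)→{2,6}; (4,5)→{2,5}; (5,1)→{1,3}; (6,4)→{3,4,5}. Safe: 7. Place at column 7.
Columns [3, 6, 2, 5, 1, 4, 7], r−c [-2, -4, 1, -1, 4, 2, 0], r+c [4, 8, 5, 9, 6, 10, 14] are all distinct, so no two queens attack.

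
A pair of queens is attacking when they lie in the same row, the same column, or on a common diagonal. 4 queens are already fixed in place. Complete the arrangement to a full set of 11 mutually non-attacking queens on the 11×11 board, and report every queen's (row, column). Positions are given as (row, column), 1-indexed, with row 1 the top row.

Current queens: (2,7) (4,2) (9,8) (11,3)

(1,9) (2,7) (3,5) (4,2) (5,6) (6,1) (7,11) (8,4) (9,8) (10,10) (11,3)

Row 1: attacked by (2,7)→{6,7,8}; (4,2)→{2,5}; (9,8)→{8}; (11,3)→{3}. Safe: 1, 4, 9, 10, 11. Place at column 9.
Row 3: attacked by (1,9)→{7,9,11}; (2,7)→{6,7,8}; (4,2)→{1,2,3}; (9,8)→{2,8}; (11,3)→{3,11}. Safe: 4, 5, 10. Place at column 5.
Row 5: attacked by (1,9)→{5,9}; (2,7)→{4,7,10}; (3,5)→{3,5,7}; (4,2)→{1,2,3}; (9,8)→{4,8}; (11,3)→{3,9}. Safe: 6, 11. Place at column 6.
Row 6: attacked by (1,9)→{4,9}; (2,7)→{3,7,11}; (3,5)→{2,5,8}; (4,2)→{2,4}; (5,6)→{5,6,7}; (9,8)→{5,8,11}; (11,3)→{3,8}. Safe: 1, 10. Place at column 1.
Row 7: attacked by (1,9)→{3,9}; (2,7)→{2,7}; (3,5)→{1,5,9}; (4,2)→{2,5}; (5,6)→{4,6,8}; (6,1)→{1,2}; (9,8)→{6,8,10}; (11,3)→{3,7}. Safe: 11. Place at column 11.
Row 8: attacked by (1,9)→{2,9}; (2,7)→{1,7}; (3,5)→{5,10}; (4,2)→{2,6}; (5,6)→{3,6,9}; (6,1)→{1,3}; (7,11)→{10,11}; (9,8)→{7,8,9}; (11,3)→{3,6}. Safe: 4. Place at column 4.
Row 10: attacked by (1,9)→{9}; (2,7)→{7}; (3,5)→{5}; (4,2)→{2,8}; (5,6)→{1,6,11}; (6,1)→{1,5}; (7,11)→{8,11}; (8,4)→{2,4,6}; (9,8)→{7,8,9}; (11,3)→{2,3,4}. Safe: 10. Place at column 10.
Columns [9, 7, 5, 2, 6, 1, 11, 4, 8, 10, 3], r−c [-8, -5, -2, 2, -1, 5, -4, 4, 1, 0, 8], r+c [10, 9, 8, 6, 11, 7, 18, 12, 17, 20, 14] are all distinct, so no two queens attack.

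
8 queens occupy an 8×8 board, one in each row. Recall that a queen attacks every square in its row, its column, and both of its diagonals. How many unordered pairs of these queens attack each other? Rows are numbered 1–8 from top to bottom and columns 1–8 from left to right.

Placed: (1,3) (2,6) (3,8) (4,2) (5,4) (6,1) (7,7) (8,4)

1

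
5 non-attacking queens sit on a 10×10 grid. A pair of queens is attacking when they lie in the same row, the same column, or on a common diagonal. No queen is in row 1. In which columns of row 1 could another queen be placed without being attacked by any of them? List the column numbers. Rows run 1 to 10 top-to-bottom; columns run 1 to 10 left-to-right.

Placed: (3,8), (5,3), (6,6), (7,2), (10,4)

(3,8) attacks row 1 at column 8 and diagonals 6, 10.
(5,3) attacks row 1 at column 3 and diagonals 7.
(6,6) attacks row 1 at column 6 and diagonals 1.
(7,2) attacks row 1 at column 2 and diagonals 8.
(10,4) attacks row 1 at column 4.
Attacked columns: {1, 2, 3, 4, 6, 7, 8, 10}. Safe: {5, 9}.

columns 5, 9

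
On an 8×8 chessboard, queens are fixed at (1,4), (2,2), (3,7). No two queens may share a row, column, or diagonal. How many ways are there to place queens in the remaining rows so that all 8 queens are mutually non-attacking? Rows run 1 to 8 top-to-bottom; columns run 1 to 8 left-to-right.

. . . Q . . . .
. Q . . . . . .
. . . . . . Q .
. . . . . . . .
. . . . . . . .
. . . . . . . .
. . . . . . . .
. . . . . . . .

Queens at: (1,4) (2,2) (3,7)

Branch on row 4: col 3 → 2; col 5 → 1.
Sum: 2 + 1 = 3.

3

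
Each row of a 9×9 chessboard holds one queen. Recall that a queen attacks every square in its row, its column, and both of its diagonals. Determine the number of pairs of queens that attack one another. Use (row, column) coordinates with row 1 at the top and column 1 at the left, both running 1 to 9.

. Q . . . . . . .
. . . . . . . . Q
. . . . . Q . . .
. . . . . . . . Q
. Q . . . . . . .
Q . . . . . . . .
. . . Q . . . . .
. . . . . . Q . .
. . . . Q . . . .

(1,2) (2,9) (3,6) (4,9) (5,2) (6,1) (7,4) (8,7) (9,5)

5

Same column: (1,2)–(5,2) (column 2); (2,9)–(4,9) (column 9).
Same diagonal: (2,9)–(7,4) (|2−7| = |9−4| = 5); (5,2)–(6,1) (|5−6| = |2−1| = 1); (5,2)–(7,4) (|5−7| = |2−4| = 2).
Total attacking pairs: 5.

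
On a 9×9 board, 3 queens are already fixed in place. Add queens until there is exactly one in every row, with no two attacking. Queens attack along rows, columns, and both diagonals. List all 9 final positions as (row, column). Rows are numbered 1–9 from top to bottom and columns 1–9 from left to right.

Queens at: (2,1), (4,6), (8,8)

Row 1: attacked by (2,1)→{1,2}; (4,6)→{3,6,9}; (8,8)→{1,8}. Safe: 4, 5, 7. Place at column 4.
Row 3: attacked by (1,4)→{2,4,6}; (2,1)→{1,2}; (4,6)→{5,6,7}; (8,8)→{3,8}. Safe: 9. Place at column 9.
Row 5: attacked by (1,4)→{4,8}; (2,1)→{1,4}; (3,9)→{7,9}; (4,6)→{5,6,7}; (8,8)→{5,8}. Safe: 2, 3. Place at column 3.
Row 6: attacked by (1,4)→{4,9}; (2,1)→{1,5}; (3,9)→{6,9}; (4,6)→{4,6,8}; (5,3)→{2,3,4}; (8,8)→{6,8}. Safe: 7. Place at column 7.
Row 7: attacked by (1,4)→{4}; (2,1)→{1,6}; (3,9)→{5,9}; (4,6)→{3,6,9}; (5,3)→{1,3,5}; (6,7)→{6,7,8}; (8,8)→{7,8,9}. Safe: 2. Place at column 2.
Row 9: attacked by (1,4)→{4}; (2,1)→{1,8}; (3,9)→{3,9}; (4,6)→{1,6}; (5,3)→{3,7}; (6,7)→{4,7}; (7,2)→{2,4}; (8,8)→{7,8,9}. Safe: 5. Place at column 5.
Columns [4, 1, 9, 6, 3, 7, 2, 8, 5], r−c [-3, 1, -6, -2, 2, -1, 5, 0, 4], r+c [5, 3, 12, 10, 8, 13, 9, 16, 14] are all distinct, so no two queens attack.

(1,4) (2,1) (3,9) (4,6) (5,3) (6,7) (7,2) (8,8) (9,5)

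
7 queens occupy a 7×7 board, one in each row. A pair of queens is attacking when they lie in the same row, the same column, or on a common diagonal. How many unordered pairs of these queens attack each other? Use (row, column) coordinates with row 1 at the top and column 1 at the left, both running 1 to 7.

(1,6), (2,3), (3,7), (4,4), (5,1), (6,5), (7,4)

Same column: (4,4)–(7,4) (column 4).
Same diagonal: (6,5)–(7,4) (|6−7| = |5−4| = 1).
Total attacking pairs: 2.

2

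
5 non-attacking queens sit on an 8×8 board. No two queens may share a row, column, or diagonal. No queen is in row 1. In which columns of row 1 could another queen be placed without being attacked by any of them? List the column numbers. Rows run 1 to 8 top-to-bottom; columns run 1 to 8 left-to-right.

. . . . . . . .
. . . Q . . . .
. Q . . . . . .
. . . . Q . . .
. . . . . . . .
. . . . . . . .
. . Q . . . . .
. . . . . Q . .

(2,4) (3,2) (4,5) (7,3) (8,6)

columns 1, 7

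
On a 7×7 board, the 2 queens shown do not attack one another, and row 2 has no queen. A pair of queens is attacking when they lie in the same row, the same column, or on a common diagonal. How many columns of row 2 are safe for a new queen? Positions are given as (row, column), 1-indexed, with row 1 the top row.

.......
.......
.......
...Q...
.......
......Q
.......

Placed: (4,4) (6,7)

(4,4) attacks row 2 at column 4 and diagonals 2, 6.
(6,7) attacks row 2 at column 7 and diagonals 3.
Attacked columns: {2, 3, 4, 6, 7}. Safe: {1, 5}.

2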